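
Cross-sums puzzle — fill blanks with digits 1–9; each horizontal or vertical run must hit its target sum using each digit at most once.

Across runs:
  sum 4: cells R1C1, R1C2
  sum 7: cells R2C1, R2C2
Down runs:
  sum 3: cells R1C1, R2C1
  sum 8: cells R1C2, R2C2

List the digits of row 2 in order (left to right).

2, 5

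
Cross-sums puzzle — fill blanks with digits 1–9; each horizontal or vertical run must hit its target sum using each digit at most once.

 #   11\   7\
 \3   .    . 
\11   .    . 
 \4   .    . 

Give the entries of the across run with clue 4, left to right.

3 1

3 in 2 cells must be {1,2}; 4 in 2 cells must be {1,3}; 7 in 3 cells must be {1,2,4}.
The 4 across and the 7 down share only 1, so R3C2 = 1.
Given what's placed, R1C2 must be 2 to fit the 3 across and 7 down.
R2C2 = 7 − 3 = 4 completes the 7 down.
R3C1 = 4 − 1 = 3 completes the 4 across.
R1C1 = 3 − 2 = 1 completes the 3 across.
R2C1 = 11 − 4 = 7 completes the 11 across.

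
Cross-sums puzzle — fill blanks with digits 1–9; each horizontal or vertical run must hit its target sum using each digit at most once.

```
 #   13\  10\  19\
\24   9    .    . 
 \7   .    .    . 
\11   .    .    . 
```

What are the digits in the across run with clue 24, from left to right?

24 in 3 cells must be {7,8,9}; 7 in 3 cells must be {1,2,4}.
Given what's placed, R1C2 must be 7 to fit the 24 across and 10 down.
R1C3 = 24 − 16 = 8 completes the 24 across.

9, 7, 8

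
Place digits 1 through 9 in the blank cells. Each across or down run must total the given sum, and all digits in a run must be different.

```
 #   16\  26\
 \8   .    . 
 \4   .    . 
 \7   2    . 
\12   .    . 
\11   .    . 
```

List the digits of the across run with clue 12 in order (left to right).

3, 9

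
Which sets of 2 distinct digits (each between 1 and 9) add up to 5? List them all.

{1,4}; {2,3}

2 distinct digits from 1–9 sum between 3 and 17.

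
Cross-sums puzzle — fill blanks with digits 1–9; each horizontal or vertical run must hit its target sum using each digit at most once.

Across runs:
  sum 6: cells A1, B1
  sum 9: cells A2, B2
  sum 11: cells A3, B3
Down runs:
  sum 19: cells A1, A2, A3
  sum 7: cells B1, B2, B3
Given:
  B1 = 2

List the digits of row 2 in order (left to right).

7 in 3 cells must be {1,2,4}.
A1 = 6 − 2 = 4 completes the 6 across.
Given what's placed, B3 must be 4 to fit the 11 across and 7 down.
B2 = 7 − 6 = 1 completes the 7 down.
A3 = 11 − 4 = 7 completes the 11 across.
A2 = 9 − 1 = 8 completes the 9 across.

8, 1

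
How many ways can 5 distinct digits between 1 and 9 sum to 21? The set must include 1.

5 distinct digits from 1–9 sum between 15 and 35.
Keeping only sets containing 1.

7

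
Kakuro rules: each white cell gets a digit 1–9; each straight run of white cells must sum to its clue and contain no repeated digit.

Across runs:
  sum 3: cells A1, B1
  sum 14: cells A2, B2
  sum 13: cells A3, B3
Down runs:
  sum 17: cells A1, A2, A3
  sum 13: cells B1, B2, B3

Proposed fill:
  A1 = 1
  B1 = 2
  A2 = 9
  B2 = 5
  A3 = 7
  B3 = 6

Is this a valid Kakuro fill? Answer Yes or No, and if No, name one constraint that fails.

Yes

Across: 1+2=3; 9+5=14; 7+6=13. Down: 1+9+7=17; 2+5+6=13. No digit repeats within any run.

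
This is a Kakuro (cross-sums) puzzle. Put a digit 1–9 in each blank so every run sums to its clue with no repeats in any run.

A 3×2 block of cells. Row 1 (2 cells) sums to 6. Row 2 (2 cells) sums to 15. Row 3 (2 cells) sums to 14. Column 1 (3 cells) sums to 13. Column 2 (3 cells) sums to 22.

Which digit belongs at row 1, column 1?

The 6 across and the 22 down share only 5, so (1,2) = 5.
(1,1) = 6 − 5 = 1 completes the 6 across.
Nothing is forced directly, so branch on (2,2), whose candidates are 8 or 9. If (2,2) = 9: then (2,1) would have to be in {6} for the 15 across but in {3,4,5,7,8,9} for the 13 down — contradiction. So (2,2) = 8.
(2,1) = 15 − 8 = 7 completes the 15 across.
(3,1) = 13 − 8 = 5 completes the 13 down.
(3,2) = 14 − 5 = 9 completes the 14 across.

1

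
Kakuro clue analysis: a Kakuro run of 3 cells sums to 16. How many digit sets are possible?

8

3 distinct digits from 1–9 sum between 6 and 24.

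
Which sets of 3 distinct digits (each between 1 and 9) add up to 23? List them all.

{6,8,9}

3 distinct digits from 1–9 sum between 6 and 24.
Only one set works: {6,8,9}.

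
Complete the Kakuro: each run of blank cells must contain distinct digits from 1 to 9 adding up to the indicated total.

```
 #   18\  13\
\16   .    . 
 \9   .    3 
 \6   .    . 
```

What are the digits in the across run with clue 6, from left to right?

16 in 2 cells must be {7,9}.
Given what's placed, R1C2 must be 9 to fit the 16 across and 13 down.
R2C1 = 9 − 3 = 6 completes the 9 across.
R3C2 = 13 − 12 = 1 completes the 13 down.
R1C1 = 16 − 9 = 7 completes the 16 across.
R3C1 = 6 − 1 = 5 completes the 6 across.

5, 1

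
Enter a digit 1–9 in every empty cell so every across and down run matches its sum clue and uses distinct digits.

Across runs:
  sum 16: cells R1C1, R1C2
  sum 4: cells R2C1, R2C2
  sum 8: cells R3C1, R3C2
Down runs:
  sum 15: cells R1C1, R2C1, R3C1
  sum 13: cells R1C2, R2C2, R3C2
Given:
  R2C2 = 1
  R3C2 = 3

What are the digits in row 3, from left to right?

5, 3

16 in 2 cells must be {7,9}; 4 in 2 cells must be {1,3}.
R1C2 = 13 − 4 = 9 completes the 13 down.
R2C1 = 4 − 1 = 3 completes the 4 across.
R3C1 = 8 − 3 = 5 completes the 8 across.
R1C1 = 16 − 9 = 7 completes the 16 across.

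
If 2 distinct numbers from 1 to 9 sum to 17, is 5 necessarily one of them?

No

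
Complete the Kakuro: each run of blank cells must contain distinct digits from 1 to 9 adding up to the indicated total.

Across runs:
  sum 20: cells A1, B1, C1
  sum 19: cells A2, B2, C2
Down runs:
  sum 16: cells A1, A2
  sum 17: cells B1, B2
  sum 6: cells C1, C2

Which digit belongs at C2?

2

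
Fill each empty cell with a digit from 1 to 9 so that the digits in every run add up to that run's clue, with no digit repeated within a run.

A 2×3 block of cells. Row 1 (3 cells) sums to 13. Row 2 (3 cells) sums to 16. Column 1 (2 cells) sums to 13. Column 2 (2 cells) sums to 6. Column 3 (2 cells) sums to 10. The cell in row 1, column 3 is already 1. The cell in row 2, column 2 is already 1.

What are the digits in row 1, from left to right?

(1,2) = 6 − 1 = 5 completes the 6 down.
(2,3) = 10 − 1 = 9 completes the 10 down.
(1,1) = 13 − 6 = 7 completes the 13 across.
(2,1) = 16 − 10 = 6 completes the 16 across.

7 5 1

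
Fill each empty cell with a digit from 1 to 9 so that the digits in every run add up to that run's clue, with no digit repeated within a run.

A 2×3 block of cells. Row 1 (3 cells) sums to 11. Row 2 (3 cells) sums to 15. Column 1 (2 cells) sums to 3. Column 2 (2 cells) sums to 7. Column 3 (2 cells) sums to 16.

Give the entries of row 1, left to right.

3 in 2 cells must be {1,2}; 16 in 2 cells must be {7,9}.
The 11 across and the 16 down share only 7, so (1,3) = 7.
(2,3) = 16 − 7 = 9 completes the 16 down.
Given what's placed, (1,1) must be 1 to fit the 11 across and 3 down.
(1,2) = 11 − 8 = 3 completes the 11 across.
(2,1) = 3 − 1 = 2 completes the 3 down.
(2,2) = 15 − 11 = 4 completes the 15 across.

1, 3, 7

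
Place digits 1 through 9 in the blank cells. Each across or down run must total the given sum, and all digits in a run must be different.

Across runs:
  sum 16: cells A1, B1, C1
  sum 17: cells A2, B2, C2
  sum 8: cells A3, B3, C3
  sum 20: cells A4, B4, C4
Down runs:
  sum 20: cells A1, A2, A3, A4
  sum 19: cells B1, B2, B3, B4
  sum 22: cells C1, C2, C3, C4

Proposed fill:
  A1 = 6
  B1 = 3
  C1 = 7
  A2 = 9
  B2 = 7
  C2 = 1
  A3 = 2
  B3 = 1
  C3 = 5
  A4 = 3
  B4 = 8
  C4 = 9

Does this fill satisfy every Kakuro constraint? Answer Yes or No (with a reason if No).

Yes

Across: 6+3+7=16; 9+7+1=17; 2+1+5=8; 3+8+9=20. Down: 6+9+2+3=20; 3+7+1+8=19; 7+1+5+9=22. No digit repeats within any run.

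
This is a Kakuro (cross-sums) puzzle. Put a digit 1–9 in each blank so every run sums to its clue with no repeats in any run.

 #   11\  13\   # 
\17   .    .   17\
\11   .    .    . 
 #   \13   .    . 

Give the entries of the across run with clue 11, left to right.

17 in 2 cells must be {8,9}.
The 11 across and the 17 down share only 8, so R2C3 = 8.
R3C3 = 17 − 8 = 9 completes the 17 down.
R2C1 = 2: the only remaining digit allowed by both the 11 across and the 11 down.
R2C2 = 11 − 10 = 1 completes the 11 across.
R3C2 = 13 − 9 = 4 completes the 13 across.
R1C1 = 11 − 2 = 9 completes the 11 down.
R1C2 = 17 − 9 = 8 completes the 17 across.

2 1 8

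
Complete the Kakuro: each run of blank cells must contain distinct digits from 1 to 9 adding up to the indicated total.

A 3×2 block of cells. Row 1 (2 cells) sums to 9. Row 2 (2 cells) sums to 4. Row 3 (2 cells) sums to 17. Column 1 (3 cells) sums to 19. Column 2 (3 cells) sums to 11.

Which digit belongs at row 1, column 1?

7

4 in 2 cells must be {1,3}; 17 in 2 cells must be {8,9}.
The 4 across and the 19 down share only 3, so (2,1) = 3.
(2,2) = 4 − 3 = 1 completes the 4 across.
Given what's placed, (3,1) must be 9 to fit the 17 across and 19 down.
(3,2) = 17 − 9 = 8 completes the 17 across.
(1,1) = 19 − 12 = 7 completes the 19 down.
(1,2) = 9 − 7 = 2 completes the 9 across.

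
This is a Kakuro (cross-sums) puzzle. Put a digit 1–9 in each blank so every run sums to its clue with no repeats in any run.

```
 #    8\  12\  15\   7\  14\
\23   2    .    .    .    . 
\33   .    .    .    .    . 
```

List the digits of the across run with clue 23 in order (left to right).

R2C1 = 8 − 2 = 6 completes the 8 down.
R2C4 = 3: the only remaining digit allowed by both the 33 across and the 7 down.
R1C4 = 7 − 3 = 4 completes the 7 down.
Nothing is forced directly, so branch on R2C5, whose candidates are 8 or 9. If R2C5 = 9: that forces R1C5 = 5, R1C3 = 9, after which R2C3 would have to be in {7,8} for the 33 across but in {6} for the 15 down — contradiction. So R2C5 = 8.
R1C5 = 14 − 8 = 6 completes the 14 down.
Given what's placed, R1C3 must be 8 to fit the 23 across and 15 down.
R2C3 = 15 − 8 = 7 completes the 15 down.
R1C2 = 23 − 20 = 3 completes the 23 across.

2, 3, 8, 4, 6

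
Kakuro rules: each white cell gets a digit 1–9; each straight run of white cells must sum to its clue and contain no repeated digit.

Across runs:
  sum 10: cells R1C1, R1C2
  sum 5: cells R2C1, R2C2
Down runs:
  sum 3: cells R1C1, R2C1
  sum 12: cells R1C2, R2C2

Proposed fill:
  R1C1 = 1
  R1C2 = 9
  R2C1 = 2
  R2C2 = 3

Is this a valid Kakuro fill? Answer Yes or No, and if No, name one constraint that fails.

Across: 1+9=10; 2+3=5. Down: 1+2=3; 9+3=12. No digit repeats within any run.

Yes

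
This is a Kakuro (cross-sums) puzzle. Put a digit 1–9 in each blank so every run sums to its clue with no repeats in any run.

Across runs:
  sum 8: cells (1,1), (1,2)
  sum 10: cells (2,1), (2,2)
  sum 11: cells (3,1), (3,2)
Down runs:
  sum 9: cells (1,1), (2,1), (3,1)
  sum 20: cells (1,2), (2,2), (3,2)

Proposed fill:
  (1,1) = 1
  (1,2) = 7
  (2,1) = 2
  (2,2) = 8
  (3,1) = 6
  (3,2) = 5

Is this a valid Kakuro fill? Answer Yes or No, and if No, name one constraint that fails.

Yes

Across: 1+7=8; 2+8=10; 6+5=11. Down: 1+2+6=9; 7+8+5=20. No digit repeats within any run.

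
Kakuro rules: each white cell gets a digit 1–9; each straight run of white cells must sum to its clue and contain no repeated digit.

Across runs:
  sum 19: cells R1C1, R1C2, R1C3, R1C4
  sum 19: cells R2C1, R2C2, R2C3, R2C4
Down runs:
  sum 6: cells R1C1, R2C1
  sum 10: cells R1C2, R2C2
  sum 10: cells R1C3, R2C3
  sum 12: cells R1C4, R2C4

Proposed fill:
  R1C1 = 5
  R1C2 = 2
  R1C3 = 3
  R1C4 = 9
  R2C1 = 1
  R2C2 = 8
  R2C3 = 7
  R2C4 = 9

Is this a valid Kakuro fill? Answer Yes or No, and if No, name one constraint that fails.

No — the down run R1C4–R2C4 sums to 18, not 12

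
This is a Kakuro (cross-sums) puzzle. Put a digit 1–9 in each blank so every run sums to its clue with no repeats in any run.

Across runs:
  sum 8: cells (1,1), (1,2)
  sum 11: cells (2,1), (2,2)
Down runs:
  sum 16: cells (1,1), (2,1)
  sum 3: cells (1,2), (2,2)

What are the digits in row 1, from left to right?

16 in 2 cells must be {7,9}; 3 in 2 cells must be {1,2}.
The 8 across and the 16 down share only 7, so (1,1) = 7.
(1,2) = 8 − 7 = 1 completes the 8 across.
(2,1) = 16 − 7 = 9 completes the 16 down.
(2,2) = 11 − 9 = 2 completes the 11 across.

7 1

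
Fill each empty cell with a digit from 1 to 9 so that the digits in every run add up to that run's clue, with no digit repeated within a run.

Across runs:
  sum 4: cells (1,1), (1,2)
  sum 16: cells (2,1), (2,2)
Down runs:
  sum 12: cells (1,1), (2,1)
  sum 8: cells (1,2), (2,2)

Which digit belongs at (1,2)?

4 in 2 cells must be {1,3}; 16 in 2 cells must be {7,9}.
The 4 across and the 12 down share only 3, so (1,1) = 3.
(1,2) = 4 − 3 = 1 completes the 4 across.
(2,1) = 12 − 3 = 9 completes the 12 down.
(2,2) = 16 − 9 = 7 completes the 16 across.

1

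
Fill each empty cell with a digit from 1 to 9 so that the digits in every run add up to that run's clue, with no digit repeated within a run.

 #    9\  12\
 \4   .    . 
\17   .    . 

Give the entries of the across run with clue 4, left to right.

4 in 2 cells must be {1,3}; 17 in 2 cells must be {8,9}.
The 4 across and the 12 down share only 3, so R1C2 = 3.
The 17 across and the 9 down share only 8, so R2C1 = 8.
R2C2 = 17 − 8 = 9 completes the 17 across.
R1C1 = 4 − 3 = 1 completes the 4 across.

1 3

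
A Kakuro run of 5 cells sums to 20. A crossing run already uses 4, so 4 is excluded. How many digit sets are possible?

2

5 distinct digits from 1–9 sum between 15 and 35.
Dropping sets that contain 4.
Enumerating: {1,2,3,5,9}, {1,2,3,6,8}.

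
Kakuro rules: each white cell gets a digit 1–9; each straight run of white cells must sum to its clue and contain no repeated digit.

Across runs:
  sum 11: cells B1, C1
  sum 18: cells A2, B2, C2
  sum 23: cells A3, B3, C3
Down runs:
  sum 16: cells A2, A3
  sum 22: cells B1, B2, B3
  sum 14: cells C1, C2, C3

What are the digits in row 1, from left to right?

7, 4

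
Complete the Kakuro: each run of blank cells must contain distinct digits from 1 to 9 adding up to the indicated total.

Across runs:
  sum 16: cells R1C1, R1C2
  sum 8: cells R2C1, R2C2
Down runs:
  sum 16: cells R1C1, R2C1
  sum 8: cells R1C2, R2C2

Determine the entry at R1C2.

16 in 2 cells must be {7,9}.
The 16 across and the 8 down share only 7, so R1C2 = 7.
The 8 across and the 16 down share only 7, so R2C1 = 7.
R2C2 = 8 − 7 = 1 completes the 8 across.
R1C1 = 16 − 7 = 9 completes the 16 across.

7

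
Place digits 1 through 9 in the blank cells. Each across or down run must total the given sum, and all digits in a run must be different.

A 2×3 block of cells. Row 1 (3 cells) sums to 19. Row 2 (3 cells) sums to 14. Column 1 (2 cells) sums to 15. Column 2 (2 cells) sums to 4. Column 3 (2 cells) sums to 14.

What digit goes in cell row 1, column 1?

4 in 2 cells must be {1,3}.
The 19 across and the 4 down share only 3, so (1,2) = 3.
Given what's placed, (1,3) must be 9 to fit the 19 across and 14 down.
(2,2) = 4 − 3 = 1 completes the 4 down.
(2,3) = 14 − 9 = 5 completes the 14 down.
(1,1) = 19 − 12 = 7 completes the 19 across.
(2,1) = 14 − 6 = 8 completes the 14 across.

7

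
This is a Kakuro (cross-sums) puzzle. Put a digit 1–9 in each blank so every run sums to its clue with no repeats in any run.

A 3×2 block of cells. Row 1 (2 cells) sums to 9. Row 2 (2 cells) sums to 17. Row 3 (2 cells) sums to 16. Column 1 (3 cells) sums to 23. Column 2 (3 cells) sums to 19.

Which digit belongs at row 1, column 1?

17 in 2 cells must be {8,9}; 16 in 2 cells must be {7,9}; 23 in 3 cells must be {6,8,9}.
The 16 across and the 23 down share only 9, so (3,1) = 9.
(3,2) = 16 − 9 = 7 completes the 16 across.
Given what's placed, (2,1) must be 8 to fit the 17 across and 23 down.
(2,2) = 17 − 8 = 9 completes the 17 across.
(1,1) = 23 − 17 = 6 completes the 23 down.
(1,2) = 9 − 6 = 3 completes the 9 across.

6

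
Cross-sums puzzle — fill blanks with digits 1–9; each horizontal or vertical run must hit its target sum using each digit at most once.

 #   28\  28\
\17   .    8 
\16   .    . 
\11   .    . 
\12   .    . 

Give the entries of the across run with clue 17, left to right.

9 8

17 in 2 cells must be {8,9}; 16 in 2 cells must be {7,9}.
R1C1 = 17 − 8 = 9 completes the 17 across.
R2C1 = 7: the only remaining digit allowed by both the 16 across and the 28 down.
R2C2 = 16 − 7 = 9 completes the 16 across.
No cell is forced outright now. R3C1 can only be 4 or 8 (the digits allowed by both its 11 across and its 28 down). If R3C1 = 8: then R3C2 would have to be in {3} for the 11 across but in {4,5,6,7} for the 28 down — contradiction. So R3C1 = 4.
R3C2 = 11 − 4 = 7 completes the 11 across.
R4C1 = 28 − 20 = 8 completes the 28 down.
R4C2 = 12 − 8 = 4 completes the 12 across.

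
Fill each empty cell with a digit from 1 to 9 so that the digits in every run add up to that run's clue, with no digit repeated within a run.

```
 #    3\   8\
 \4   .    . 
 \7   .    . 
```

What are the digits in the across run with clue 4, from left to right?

1, 3

4 in 2 cells must be {1,3}; 3 in 2 cells must be {1,2}.
The 4 across and the 3 down share only 1, so R1C1 = 1.
R1C2 = 4 − 1 = 3 completes the 4 across.
R2C1 = 3 − 1 = 2 completes the 3 down.
R2C2 = 7 − 2 = 5 completes the 7 across.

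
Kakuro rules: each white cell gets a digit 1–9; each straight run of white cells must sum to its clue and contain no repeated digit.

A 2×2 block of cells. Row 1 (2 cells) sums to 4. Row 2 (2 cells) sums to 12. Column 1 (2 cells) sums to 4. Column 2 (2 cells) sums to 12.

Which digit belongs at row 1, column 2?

4 in 2 cells must be {1,3}.
The 4 across and the 12 down share only 3, so (1,2) = 3.
The 12 across and the 4 down share only 3, so (2,1) = 3.
(2,2) = 12 − 3 = 9 completes the 12 across.
(1,1) = 4 − 3 = 1 completes the 4 across.

3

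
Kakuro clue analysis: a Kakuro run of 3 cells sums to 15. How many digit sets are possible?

3 distinct digits from 1–9 sum between 6 and 24.

8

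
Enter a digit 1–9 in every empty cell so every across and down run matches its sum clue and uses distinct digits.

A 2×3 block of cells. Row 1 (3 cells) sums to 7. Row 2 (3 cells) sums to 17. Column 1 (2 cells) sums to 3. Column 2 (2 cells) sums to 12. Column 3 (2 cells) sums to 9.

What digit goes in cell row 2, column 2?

8

7 in 3 cells must be {1,2,4}; 3 in 2 cells must be {1,2}.
The 7 across and the 12 down share only 4, so (1,2) = 4.
(2,2) = 12 − 4 = 8 completes the 12 down.
Given what's placed, (2,1) must be 2 to fit the 17 across and 3 down.
(2,3) = 17 − 10 = 7 completes the 17 across.
(1,1) = 3 − 2 = 1 completes the 3 down.
(1,3) = 7 − 5 = 2 completes the 7 across.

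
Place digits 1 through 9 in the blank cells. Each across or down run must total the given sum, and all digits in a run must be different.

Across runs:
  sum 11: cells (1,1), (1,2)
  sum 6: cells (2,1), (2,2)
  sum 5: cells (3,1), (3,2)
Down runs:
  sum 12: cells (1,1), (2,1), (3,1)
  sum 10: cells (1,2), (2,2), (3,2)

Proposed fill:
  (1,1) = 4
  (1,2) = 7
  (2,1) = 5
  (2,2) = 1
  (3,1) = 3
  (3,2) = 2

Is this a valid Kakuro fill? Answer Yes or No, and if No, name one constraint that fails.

Yes

Across: 4+7=11; 5+1=6; 3+2=5. Down: 4+5+3=12; 7+1+2=10. No digit repeats within any run.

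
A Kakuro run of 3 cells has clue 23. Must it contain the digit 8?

The only way to make 23 from 3 distinct digits is {6,8,9}, which contains 8.

Yes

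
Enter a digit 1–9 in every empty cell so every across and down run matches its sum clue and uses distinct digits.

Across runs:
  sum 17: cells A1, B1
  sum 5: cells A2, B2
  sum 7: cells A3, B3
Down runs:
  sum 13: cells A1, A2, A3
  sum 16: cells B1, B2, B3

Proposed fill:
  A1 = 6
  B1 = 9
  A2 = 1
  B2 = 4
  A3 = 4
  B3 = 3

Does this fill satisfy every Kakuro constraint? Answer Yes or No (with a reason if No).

No — the across run A1–B1 sums to 15, not 17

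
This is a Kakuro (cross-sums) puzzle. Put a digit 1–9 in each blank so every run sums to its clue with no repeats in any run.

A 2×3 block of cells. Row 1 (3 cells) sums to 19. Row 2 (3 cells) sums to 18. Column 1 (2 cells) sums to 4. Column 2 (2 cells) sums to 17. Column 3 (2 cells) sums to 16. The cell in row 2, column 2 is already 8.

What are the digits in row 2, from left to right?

1, 8, 9

4 in 2 cells must be {1,3}; 17 in 2 cells must be {8,9}; 16 in 2 cells must be {7,9}.
Intersecting the 19 across with the 4 down forces (1,1) = 3.
(1,2) = 17 − 8 = 9 completes the 17 down.
(1,3) = 19 − 12 = 7 completes the 19 across.
(2,1) = 4 − 3 = 1 completes the 4 down.
(2,3) = 18 − 9 = 9 completes the 18 across.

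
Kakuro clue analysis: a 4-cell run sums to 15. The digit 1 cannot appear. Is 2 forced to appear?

Yes

The only way to make 15 from 4 distinct digits under that restriction is {2,3,4,6}, which contains 2.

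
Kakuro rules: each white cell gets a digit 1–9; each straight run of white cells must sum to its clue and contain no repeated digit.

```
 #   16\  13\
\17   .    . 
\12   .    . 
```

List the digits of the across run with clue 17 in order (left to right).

17 in 2 cells must be {8,9}; 16 in 2 cells must be {7,9}.
The 17 across and the 16 down share only 9, so R1C1 = 9.
R1C2 = 17 − 9 = 8 completes the 17 across.
R2C1 = 16 − 9 = 7 completes the 16 down.
R2C2 = 12 − 7 = 5 completes the 12 across.

9, 8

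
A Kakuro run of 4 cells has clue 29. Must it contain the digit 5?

Yes

The only way to make 29 from 4 distinct digits is {5,7,8,9}, which contains 5.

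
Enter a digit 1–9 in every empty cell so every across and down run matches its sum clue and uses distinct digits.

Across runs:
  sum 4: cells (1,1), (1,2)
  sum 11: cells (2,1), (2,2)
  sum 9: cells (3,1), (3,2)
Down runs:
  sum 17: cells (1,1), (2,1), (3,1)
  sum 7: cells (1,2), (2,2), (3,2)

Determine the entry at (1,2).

1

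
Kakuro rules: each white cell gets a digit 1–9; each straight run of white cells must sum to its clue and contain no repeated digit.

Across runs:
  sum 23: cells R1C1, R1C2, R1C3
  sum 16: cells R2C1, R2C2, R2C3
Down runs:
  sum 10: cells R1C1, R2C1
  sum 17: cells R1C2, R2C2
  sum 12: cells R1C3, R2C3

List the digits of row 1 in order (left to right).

6, 8, 9

23 in 3 cells must be {6,8,9}; 17 in 2 cells must be {8,9}.
Nothing is forced directly, so branch on R1C2, whose candidates are 8 or 9. If R1C2 = 9: that forces R1C3 = 8, R2C2 = 8, after which R2C3 would have to be in {1,2,3,5,6,7} for the 16 across but in {4} for the 12 down — contradiction. So R1C2 = 8.
Given what's placed, R1C3 must be 9 to fit the 23 across and 12 down.
R2C2 = 17 − 8 = 9 completes the 17 down.
R2C3 = 12 − 9 = 3 completes the 12 down.
R1C1 = 23 − 17 = 6 completes the 23 across.
R2C1 = 16 − 12 = 4 completes the 16 across.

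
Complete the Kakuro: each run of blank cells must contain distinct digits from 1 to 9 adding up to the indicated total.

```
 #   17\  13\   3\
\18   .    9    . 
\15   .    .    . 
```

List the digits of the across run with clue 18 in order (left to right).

8, 9, 1

17 in 2 cells must be {8,9}; 3 in 2 cells must be {1,2}.
Given what's placed, R1C1 must be 8 to fit the 18 across and 17 down.
R1C3 = 18 − 17 = 1 completes the 18 across.
R2C1 = 17 − 8 = 9 completes the 17 down.
R2C2 = 13 − 9 = 4 completes the 13 down.
R2C3 = 15 − 13 = 2 completes the 15 across.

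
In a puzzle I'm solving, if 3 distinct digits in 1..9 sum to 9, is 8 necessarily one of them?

Counterexample: {1,2,6} sums to 9 without using 8.

No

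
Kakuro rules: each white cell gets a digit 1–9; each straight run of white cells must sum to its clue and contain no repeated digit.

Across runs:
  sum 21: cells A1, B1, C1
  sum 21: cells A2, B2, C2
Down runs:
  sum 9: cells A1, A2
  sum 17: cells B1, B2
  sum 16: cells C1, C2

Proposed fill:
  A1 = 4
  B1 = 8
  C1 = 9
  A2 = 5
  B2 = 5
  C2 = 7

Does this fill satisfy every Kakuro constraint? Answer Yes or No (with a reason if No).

No — the across run A2–C2 sums to 17, not 21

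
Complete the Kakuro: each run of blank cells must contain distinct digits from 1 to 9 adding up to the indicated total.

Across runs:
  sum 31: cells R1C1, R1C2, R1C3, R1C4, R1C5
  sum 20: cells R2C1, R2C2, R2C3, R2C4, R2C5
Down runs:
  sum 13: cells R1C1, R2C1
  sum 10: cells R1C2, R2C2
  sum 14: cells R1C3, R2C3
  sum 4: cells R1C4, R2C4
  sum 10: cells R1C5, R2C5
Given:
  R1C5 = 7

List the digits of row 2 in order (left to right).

4 in 2 cells must be {1,3}.
R2C5 = 10 − 7 = 3 completes the 10 down.
R2C4 = 1: the only remaining digit allowed by both the 20 across and the 4 down.
R1C4 = 4 − 1 = 3 completes the 4 down.
No cell is forced outright now. R1C3 can only be 8 or 9 (the digits allowed by both its 31 across and its 14 down). If R1C3 = 8: that forces R2C3 = 6, R2C1 = 8, R2C2 = 2, after which R1C1 would have to be in {4,9} for the 31 across but in {5} for the 13 down — contradiction. So R1C3 = 9.
R2C3 = 14 − 9 = 5 completes the 14 down.
Nothing is forced directly, so branch on R1C1, whose candidates are 4 or 8. If R1C1 = 8: that forces R1C2 = 4, after which R2C1 would have to be in {2,4,7,9} for the 20 across but in {5} for the 13 down — contradiction. So R1C1 = 4.
R1C2 = 31 − 23 = 8 completes the 31 across.
R2C1 = 13 − 4 = 9 completes the 13 down.
R2C2 = 20 − 18 = 2 completes the 20 across.

9 2 5 1 3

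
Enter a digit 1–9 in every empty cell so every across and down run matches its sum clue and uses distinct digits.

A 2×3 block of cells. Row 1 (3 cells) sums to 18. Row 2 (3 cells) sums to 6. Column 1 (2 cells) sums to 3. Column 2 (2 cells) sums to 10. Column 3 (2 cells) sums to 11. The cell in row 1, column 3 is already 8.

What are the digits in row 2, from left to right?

2, 1, 3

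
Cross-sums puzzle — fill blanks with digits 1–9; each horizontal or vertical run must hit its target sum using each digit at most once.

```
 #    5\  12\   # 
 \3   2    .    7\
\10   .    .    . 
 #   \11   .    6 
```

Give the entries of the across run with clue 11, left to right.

3 in 2 cells must be {1,2}.
R1C2 = 3 − 2 = 1 completes the 3 across.
R2C1 = 5 − 2 = 3 completes the 5 down.
R2C3 = 7 − 6 = 1 completes the 7 down.
R3C2 = 11 − 6 = 5 completes the 11 across.
R2C2 = 10 − 4 = 6 completes the 10 across.

5 6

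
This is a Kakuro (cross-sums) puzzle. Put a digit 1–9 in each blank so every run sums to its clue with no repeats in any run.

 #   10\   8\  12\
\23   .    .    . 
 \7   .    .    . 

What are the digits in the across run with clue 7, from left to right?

23 in 3 cells must be {6,8,9}; 7 in 3 cells must be {1,2,4}.
The 23 across and the 8 down share only 6, so R1C2 = 6.
R2C2 = 8 − 6 = 2 completes the 8 down.
Given what's placed, R2C3 must be 4 to fit the 7 across and 12 down.
R1C3 = 12 − 4 = 8 completes the 12 down.
R2C1 = 7 − 6 = 1 completes the 7 across.
R1C1 = 23 − 14 = 9 completes the 23 across.

1 2 4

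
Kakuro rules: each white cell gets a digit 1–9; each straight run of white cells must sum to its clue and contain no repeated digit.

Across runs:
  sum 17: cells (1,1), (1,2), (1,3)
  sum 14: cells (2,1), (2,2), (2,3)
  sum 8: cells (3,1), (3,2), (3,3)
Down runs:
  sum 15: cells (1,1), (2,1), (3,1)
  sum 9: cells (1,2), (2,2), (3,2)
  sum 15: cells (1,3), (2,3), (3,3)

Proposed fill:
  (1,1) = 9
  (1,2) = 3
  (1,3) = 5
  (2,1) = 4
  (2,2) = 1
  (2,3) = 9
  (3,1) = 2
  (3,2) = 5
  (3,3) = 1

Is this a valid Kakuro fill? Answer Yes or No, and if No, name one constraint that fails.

Yes

Across: 9+3+5=17; 4+1+9=14; 2+5+1=8. Down: 9+4+2=15; 3+1+5=9; 5+9+1=15. No digit repeats within any run.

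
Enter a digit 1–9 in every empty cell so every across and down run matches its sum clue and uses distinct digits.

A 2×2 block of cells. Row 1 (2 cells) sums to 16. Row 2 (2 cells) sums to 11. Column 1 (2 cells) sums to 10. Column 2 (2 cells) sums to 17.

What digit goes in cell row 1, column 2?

9

16 in 2 cells must be {7,9}; 17 in 2 cells must be {8,9}.
The 16 across and the 17 down share only 9, so (1,2) = 9.
(2,2) = 17 − 9 = 8 completes the 17 down.
(1,1) = 16 − 9 = 7 completes the 16 across.
(2,1) = 11 − 8 = 3 completes the 11 across.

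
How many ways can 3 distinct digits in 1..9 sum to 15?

3 distinct digits from 1–9 sum between 6 and 24.

8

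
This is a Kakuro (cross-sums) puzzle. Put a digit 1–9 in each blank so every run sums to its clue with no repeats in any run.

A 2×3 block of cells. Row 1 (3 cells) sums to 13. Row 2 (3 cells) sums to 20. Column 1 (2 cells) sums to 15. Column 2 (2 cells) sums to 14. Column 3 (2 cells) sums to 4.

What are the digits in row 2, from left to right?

4 in 2 cells must be {1,3}.
The 20 across and the 4 down share only 3, so (2,3) = 3.
(1,3) = 4 − 3 = 1 completes the 4 down.
Nothing is forced directly, so branch on (2,1), whose candidates are 8 or 9. If (2,1) = 9: then (1,1) would have to be in {3,4,5,7,8,9} for the 13 across but in {6} for the 15 down — contradiction. So (2,1) = 8.
(1,1) = 15 − 8 = 7 completes the 15 down.
(1,2) = 13 − 8 = 5 completes the 13 across.
(2,2) = 20 − 11 = 9 completes the 20 across.

8 9 3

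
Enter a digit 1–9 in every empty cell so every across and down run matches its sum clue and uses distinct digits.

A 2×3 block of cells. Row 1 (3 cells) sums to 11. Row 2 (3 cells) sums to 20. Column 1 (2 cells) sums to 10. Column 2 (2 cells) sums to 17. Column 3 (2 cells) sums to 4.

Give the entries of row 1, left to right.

17 in 2 cells must be {8,9}; 4 in 2 cells must be {1,3}.
The 11 across and the 17 down share only 8, so (1,2) = 8.
Given what's placed, (1,3) must be 1 to fit the 11 across and 4 down.
(2,2) = 17 − 8 = 9 completes the 17 down.
(2,3) = 4 − 1 = 3 completes the 4 down.
(1,1) = 11 − 9 = 2 completes the 11 across.
(2,1) = 20 − 12 = 8 completes the 20 across.

2 8 1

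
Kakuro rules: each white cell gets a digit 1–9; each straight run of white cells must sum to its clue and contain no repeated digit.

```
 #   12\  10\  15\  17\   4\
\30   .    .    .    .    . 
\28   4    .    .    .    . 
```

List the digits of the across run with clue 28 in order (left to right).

17 in 2 cells must be {8,9}; 4 in 2 cells must be {1,3}.
R1C1 = 12 − 4 = 8 completes the 12 down.
Given what's placed, R1C4 must be 9 to fit the 30 across and 17 down.
R2C4 = 17 − 9 = 8 completes the 17 down.
Nothing is forced directly, so branch on R1C3, whose candidates are 6 or 7. If R1C3 = 7: that forces R1C5 = 1, after which R2C3 would have to be in {1,2,3,5,6,7,9} for the 28 across but in {8} for the 15 down — contradiction. So R1C3 = 6.
R1C5 = 3: the only remaining digit allowed by both the 30 across and the 4 down.
R2C3 = 15 − 6 = 9 completes the 15 down.
R2C5 = 4 − 3 = 1 completes the 4 down.
R1C2 = 30 − 26 = 4 completes the 30 across.
R2C2 = 28 − 22 = 6 completes the 28 across.

4, 6, 9, 8, 1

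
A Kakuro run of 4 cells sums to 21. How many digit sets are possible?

4 distinct digits from 1–9 sum between 10 and 30.

11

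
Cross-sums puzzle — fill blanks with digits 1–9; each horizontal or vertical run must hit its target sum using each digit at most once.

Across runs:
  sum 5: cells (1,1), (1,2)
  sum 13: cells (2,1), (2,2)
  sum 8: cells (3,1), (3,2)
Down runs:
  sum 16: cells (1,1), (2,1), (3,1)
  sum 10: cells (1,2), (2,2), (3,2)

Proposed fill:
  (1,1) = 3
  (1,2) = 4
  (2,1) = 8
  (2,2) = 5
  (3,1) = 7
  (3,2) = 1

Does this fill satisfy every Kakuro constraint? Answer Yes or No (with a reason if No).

No — the down run (1,1)–(3,1) sums to 18, not 16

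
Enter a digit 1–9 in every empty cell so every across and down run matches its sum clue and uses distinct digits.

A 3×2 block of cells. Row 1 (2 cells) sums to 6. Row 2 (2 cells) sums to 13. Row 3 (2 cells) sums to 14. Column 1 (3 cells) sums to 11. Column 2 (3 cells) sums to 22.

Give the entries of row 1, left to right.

1, 5

The 6 across and the 22 down share only 5, so (1,2) = 5.
(1,1) = 6 − 5 = 1 completes the 6 across.
Nothing is forced directly, so branch on (2,2), whose candidates are 8 or 9. If (2,2) = 8: then (2,1) would have to be in {5} for the 13 across but in {2,3,4,6,7,8} for the 11 down — contradiction. So (2,2) = 9.
(2,1) = 13 − 9 = 4 completes the 13 across.
(3,1) = 11 − 5 = 6 completes the 11 down.
(3,2) = 14 − 6 = 8 completes the 14 across.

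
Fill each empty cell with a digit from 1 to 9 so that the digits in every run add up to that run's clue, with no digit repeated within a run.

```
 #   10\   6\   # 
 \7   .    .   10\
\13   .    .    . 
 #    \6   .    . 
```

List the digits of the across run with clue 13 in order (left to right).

4, 3, 6

6 in 3 cells must be {1,2,3}.
Nothing is forced directly, so branch on R3C2, whose candidates are 1 or 2. If R3C2 = 1: then R3C3 would have to be in {5} for the 6 across but in {1,2,3,4,6,7,8,9} for the 10 down — contradiction. So R3C2 = 2.
R3C3 = 6 − 2 = 4 completes the 6 across.
R2C3 = 10 − 4 = 6 completes the 10 down.
R2C2 = 3: the only remaining digit allowed by both the 13 across and the 6 down.
R1C2 = 6 − 5 = 1 completes the 6 down.
R2C1 = 13 − 9 = 4 completes the 13 across.
R1C1 = 7 − 1 = 6 completes the 7 across.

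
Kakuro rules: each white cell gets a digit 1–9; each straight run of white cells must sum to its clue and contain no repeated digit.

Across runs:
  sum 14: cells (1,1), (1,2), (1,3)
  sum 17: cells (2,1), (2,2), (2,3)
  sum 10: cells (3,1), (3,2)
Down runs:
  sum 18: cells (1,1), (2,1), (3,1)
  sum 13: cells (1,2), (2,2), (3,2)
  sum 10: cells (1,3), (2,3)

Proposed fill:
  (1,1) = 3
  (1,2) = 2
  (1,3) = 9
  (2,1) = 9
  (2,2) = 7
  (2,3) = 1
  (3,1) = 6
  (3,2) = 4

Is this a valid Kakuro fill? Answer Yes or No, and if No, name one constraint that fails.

Yes

Across: 3+2+9=14; 9+7+1=17; 6+4=10. Down: 3+9+6=18; 2+7+4=13; 9+1=10. No digit repeats within any run.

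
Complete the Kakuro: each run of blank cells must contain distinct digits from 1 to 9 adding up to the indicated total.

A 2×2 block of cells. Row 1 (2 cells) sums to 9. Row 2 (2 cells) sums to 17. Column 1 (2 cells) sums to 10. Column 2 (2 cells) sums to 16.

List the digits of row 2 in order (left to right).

8 9

17 in 2 cells must be {8,9}; 16 in 2 cells must be {7,9}.
The 9 across and the 16 down share only 7, so (1,2) = 7.
(2,2) = 16 − 7 = 9 completes the 16 down.
(1,1) = 9 − 7 = 2 completes the 9 across.
(2,1) = 17 − 9 = 8 completes the 17 across.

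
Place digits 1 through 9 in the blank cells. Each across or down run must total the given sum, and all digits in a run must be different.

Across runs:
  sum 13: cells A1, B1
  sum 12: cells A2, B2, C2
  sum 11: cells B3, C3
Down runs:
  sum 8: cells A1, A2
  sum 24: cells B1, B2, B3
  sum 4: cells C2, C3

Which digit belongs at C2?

1

24 in 3 cells must be {7,8,9}; 4 in 2 cells must be {1,3}.
The 11 across and the 4 down share only 3, so C3 = 3.
C2 = 4 − 3 = 1 completes the 4 down.
B3 = 11 − 3 = 8 completes the 11 across.
No cell is forced outright now. B1 can only be 7 or 9 (the digits allowed by both its 13 across and its 24 down). If B1 = 9: then A1 would have to be in {4} for the 13 across but in {1,2,3,5,6,7} for the 8 down — contradiction. So B1 = 7.
A1 = 13 − 7 = 6 completes the 13 across.
A2 = 8 − 6 = 2 completes the 8 down.
B2 = 12 − 3 = 9 completes the 12 across.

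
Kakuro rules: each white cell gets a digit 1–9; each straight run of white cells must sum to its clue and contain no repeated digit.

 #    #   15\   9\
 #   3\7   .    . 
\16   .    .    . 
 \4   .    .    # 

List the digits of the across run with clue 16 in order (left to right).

4 in 2 cells must be {1,3}; 3 in 2 cells must be {1,2}.
The 4 across and the 3 down share only 1, so R3C1 = 1.
R3C2 = 4 − 1 = 3 completes the 4 across.
R2C1 = 3 − 1 = 2 completes the 3 down.
No cell is forced outright now. R2C2 can only be 5 or 8 (the digits allowed by both its 16 across and its 15 down). If R2C2 = 5: then R1C2 would have to be in {1,2,3,4,5,6} for the 7 across but in {7} for the 15 down — contradiction. So R2C2 = 8.
R1C2 = 15 − 11 = 4 completes the 15 down.
R1C3 = 7 − 4 = 3 completes the 7 across.
R2C3 = 16 − 10 = 6 completes the 16 across.

2 8 6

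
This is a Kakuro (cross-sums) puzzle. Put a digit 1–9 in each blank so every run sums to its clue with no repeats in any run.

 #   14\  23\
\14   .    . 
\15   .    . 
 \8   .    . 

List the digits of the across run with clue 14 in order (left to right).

23 in 3 cells must be {6,8,9}.
The 8 across and the 23 down share only 6, so R3C2 = 6.
R3C1 = 8 − 6 = 2 completes the 8 across.
Nothing is forced directly, so branch on R1C2, whose candidates are 8 or 9. If R1C2 = 8: then R1C1 would have to be in {6} for the 14 across but in {3,4,5,7,8,9} for the 14 down — contradiction. So R1C2 = 9.
R1C1 = 14 − 9 = 5 completes the 14 across.
R2C1 = 14 − 7 = 7 completes the 14 down.
R2C2 = 15 − 7 = 8 completes the 15 across.

5 9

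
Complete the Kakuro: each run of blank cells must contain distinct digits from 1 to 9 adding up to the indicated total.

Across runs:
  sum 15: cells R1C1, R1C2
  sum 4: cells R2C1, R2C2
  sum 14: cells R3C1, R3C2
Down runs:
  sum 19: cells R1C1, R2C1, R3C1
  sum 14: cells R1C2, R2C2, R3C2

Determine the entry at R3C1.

9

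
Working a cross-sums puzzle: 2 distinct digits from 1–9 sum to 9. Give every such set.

2 distinct digits from 1–9 sum between 3 and 17.

{1,8}; {2,7}; {3,6}; {4,5}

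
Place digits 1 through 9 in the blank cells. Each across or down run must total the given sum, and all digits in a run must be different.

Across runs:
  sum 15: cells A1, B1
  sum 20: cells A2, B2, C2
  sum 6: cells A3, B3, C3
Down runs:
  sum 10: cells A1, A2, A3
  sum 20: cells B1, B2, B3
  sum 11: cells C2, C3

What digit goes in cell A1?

6

6 in 3 cells must be {1,2,3}.
Only 3 fits B3 under both its across sum 6 and down sum 20.
Given what's placed, C3 must be 2 to fit the 6 across and 11 down.
C2 = 11 − 2 = 9 completes the 11 down.
A3 = 6 − 5 = 1 completes the 6 across.
B2 = 8: the only remaining digit allowed by both the 20 across and the 20 down.
B1 = 20 − 11 = 9 completes the 20 down.
A2 = 20 − 17 = 3 completes the 20 across.
A1 = 15 − 9 = 6 completes the 15 across.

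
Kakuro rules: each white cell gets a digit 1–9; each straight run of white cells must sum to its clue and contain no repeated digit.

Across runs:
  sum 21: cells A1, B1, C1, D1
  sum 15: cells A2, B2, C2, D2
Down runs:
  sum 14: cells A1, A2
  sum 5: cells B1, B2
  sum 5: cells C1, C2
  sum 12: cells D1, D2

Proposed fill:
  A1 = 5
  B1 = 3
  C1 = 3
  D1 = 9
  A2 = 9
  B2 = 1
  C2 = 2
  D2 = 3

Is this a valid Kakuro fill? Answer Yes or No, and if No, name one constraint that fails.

No — the across run A1–D1 sums to 20, not 21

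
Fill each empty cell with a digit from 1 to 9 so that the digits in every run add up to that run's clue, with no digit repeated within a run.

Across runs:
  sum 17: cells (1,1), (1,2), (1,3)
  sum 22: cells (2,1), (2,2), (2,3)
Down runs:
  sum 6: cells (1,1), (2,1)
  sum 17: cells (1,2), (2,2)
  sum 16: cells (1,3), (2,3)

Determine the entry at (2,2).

8

17 in 2 cells must be {8,9}; 16 in 2 cells must be {7,9}.
The 22 across and the 6 down share only 5, so (2,1) = 5.
Given what's placed, (2,3) must be 9 to fit the 22 across and 16 down.
(1,1) = 6 − 5 = 1 completes the 6 down.
(1,2) = 9: the only remaining digit allowed by both the 17 across and the 17 down.
(1,3) = 17 − 10 = 7 completes the 17 across.
(2,2) = 22 − 14 = 8 completes the 22 across.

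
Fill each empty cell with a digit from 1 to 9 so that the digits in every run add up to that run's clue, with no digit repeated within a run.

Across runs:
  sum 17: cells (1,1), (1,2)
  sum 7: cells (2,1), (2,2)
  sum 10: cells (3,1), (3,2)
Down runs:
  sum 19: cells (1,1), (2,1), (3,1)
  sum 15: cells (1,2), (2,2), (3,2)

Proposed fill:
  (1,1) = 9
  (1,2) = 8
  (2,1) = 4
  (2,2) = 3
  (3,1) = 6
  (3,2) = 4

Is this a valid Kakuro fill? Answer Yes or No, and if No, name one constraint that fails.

Across: 9+8=17; 4+3=7; 6+4=10. Down: 9+4+6=19; 8+3+4=15. No digit repeats within any run.

Yes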